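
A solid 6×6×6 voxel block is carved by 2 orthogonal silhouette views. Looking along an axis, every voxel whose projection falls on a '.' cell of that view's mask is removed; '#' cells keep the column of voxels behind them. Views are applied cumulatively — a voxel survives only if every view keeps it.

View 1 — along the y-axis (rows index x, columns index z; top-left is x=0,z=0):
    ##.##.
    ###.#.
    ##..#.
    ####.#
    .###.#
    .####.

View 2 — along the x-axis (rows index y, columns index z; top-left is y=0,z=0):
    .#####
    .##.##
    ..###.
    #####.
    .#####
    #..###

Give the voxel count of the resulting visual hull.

before carving: 216 voxels (6×6×6)
step 1: project along y, AND mask (24/36) → |grid| = 144
step 2: project along x, AND mask (26/36) → |grid| = 104

104 voxels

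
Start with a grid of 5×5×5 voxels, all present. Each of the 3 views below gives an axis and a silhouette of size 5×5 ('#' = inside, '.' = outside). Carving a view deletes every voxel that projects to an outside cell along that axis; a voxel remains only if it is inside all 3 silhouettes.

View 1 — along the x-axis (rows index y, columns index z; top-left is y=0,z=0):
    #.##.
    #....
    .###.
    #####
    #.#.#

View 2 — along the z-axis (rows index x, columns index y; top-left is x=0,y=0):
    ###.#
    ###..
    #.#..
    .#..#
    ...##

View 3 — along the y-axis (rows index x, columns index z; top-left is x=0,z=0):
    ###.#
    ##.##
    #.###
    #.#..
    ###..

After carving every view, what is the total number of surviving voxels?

voxel count = 26

initial block: 5^3 = 125
V1 x: intersect with YZ mask (15 set) -- 75 left
V2 z: intersect with XY mask (13 set) -- 35 left
V3 y: intersect with XZ mask (17 set) -- 26 left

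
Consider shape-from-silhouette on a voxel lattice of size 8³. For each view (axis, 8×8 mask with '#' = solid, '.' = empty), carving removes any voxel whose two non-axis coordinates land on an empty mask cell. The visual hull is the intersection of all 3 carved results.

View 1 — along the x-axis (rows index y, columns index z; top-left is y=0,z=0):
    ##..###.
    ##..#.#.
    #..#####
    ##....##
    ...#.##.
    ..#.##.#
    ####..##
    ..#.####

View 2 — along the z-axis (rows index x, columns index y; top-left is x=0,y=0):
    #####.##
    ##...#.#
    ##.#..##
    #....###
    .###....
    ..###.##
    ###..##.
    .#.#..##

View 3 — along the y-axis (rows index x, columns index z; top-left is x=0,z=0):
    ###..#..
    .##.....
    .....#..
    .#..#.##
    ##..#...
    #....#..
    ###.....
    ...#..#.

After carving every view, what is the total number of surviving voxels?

voxel count = 59

before carving: 512 voxels (8×8×8)
  1. axis=0 (YZ plane), |mask|=37  ⇒  voxels=296
  2. axis=2 (XY plane), |mask|=37  ⇒  voxels=177
  3. axis=1 (XZ plane), |mask|=21  ⇒  voxels=59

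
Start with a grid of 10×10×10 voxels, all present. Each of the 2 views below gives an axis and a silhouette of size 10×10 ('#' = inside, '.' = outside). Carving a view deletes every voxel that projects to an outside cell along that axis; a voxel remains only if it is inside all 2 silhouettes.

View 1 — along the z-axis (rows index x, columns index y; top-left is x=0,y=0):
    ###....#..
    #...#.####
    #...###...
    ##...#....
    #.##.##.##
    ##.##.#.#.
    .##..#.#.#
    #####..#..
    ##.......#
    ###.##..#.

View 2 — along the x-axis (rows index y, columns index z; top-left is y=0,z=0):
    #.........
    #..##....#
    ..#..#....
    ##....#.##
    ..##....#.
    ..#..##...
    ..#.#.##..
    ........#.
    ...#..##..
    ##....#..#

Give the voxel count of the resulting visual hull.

voxel count = 140

initial block: 10^3 = 1000
V1 z: intersect with XY mask (50 set) -- 500 left
V2 x: intersect with YZ mask (30 set) -- 140 left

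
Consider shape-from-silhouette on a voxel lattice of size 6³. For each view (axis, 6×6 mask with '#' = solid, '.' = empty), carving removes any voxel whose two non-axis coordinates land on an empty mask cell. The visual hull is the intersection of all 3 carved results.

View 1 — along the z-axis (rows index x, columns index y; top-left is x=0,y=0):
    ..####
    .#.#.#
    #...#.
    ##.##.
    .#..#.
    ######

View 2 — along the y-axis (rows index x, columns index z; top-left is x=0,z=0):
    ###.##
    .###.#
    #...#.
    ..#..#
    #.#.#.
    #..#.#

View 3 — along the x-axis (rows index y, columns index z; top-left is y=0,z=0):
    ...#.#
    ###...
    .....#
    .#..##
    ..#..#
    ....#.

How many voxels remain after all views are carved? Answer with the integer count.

|visual hull| = 25

initial block: 6^3 = 216
step 1: project along z, AND mask (21/36) → |grid| = 126
step 2: project along y, AND mask (19/36) → |grid| = 68
step 3: project along x, AND mask (12/36) → |grid| = 25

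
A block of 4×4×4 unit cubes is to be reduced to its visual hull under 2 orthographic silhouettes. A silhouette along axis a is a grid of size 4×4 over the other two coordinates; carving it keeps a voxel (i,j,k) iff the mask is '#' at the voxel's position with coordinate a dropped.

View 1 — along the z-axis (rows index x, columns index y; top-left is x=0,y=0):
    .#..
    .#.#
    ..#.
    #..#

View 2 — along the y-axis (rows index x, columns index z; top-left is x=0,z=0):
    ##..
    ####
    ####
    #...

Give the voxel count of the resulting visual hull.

before carving: 64 voxels (4×4×4)
[1] z-view keeps 6 columns → grid now 24
[2] y-view keeps 11 columns → grid now 16

|visual hull| = 16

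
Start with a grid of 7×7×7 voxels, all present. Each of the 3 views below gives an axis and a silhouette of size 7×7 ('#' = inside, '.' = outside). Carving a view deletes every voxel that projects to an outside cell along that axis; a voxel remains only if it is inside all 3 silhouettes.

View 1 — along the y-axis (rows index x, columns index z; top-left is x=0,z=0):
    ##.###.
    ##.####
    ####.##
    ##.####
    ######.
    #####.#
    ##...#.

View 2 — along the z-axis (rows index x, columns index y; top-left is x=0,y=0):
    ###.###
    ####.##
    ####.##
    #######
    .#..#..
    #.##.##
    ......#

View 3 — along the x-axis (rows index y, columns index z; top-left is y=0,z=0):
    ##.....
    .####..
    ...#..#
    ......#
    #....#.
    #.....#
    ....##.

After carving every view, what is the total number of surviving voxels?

remaining voxels: 63

full grid |V| = 343
V1 y: intersect with XZ mask (38 set) -- 266 left
V2 z: intersect with XY mask (33 set) -- 189 left
V3 x: intersect with YZ mask (15 set) -- 63 left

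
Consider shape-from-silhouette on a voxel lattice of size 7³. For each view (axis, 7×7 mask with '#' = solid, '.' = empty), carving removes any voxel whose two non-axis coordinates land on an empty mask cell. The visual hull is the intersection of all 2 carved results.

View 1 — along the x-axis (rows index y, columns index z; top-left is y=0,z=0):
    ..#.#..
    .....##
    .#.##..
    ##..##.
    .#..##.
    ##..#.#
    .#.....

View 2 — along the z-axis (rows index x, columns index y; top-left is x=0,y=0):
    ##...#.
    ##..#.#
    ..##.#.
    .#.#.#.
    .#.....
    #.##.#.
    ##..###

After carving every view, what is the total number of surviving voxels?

voxel count = 64

initial block: 7^3 = 343
[1] x-view keeps 19 columns → grid now 133
[2] z-view keeps 23 columns → grid now 64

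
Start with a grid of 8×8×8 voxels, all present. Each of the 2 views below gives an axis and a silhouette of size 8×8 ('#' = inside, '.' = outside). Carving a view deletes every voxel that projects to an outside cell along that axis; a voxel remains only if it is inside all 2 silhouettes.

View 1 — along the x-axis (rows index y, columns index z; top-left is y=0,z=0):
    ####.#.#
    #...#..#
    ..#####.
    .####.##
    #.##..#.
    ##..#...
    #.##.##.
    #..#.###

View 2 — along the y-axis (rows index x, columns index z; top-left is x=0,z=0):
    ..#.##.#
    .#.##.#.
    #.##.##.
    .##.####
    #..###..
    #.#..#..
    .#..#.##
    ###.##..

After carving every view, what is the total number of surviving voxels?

|visual hull| = 159

full grid |V| = 512
[1] x-view keeps 37 columns → grid now 296
[2] y-view keeps 35 columns → grid now 159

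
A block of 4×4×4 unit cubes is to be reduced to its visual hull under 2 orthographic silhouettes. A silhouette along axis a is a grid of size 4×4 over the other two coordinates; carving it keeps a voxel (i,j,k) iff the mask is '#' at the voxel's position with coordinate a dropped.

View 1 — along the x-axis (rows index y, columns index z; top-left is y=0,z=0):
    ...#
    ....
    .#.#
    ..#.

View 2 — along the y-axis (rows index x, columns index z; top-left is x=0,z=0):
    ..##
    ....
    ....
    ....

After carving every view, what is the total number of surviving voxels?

before carving: 64 voxels (4×4×4)
after view 1 [x-axis, 4 of 16 cells solid] → remaining = 16
after view 2 [y-axis, 2 of 16 cells solid] → remaining = 3

3 voxels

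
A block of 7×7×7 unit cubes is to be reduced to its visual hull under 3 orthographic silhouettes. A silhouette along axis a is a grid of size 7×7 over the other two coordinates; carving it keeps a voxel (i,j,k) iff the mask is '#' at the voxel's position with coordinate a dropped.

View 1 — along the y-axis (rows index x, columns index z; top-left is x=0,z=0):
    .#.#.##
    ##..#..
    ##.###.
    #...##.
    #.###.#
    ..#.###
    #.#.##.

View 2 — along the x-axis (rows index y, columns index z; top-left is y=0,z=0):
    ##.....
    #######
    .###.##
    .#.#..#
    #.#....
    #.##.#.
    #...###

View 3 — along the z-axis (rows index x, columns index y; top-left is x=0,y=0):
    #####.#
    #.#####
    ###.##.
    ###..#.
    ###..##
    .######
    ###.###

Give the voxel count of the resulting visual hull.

remaining voxels: 87

initial block: 7^3 = 343
  1. axis=1 (XZ plane), |mask|=28  ⇒  voxels=196
  2. axis=0 (YZ plane), |mask|=27  ⇒  voxels=105
  3. axis=2 (XY plane), |mask|=38  ⇒  voxels=87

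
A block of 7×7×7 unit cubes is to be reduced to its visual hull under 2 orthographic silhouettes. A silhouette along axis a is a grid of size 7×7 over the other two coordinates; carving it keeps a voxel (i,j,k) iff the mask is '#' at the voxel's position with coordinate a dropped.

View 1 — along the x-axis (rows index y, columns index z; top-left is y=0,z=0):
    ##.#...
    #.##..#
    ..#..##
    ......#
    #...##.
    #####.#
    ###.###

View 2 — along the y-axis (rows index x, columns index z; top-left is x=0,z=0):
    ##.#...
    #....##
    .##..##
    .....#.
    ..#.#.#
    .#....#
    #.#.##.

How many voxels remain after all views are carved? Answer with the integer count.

voxel count = 77

before carving: 343 voxels (7×7×7)
[1] x-view keeps 26 columns → grid now 182
[2] y-view keeps 20 columns → grid now 77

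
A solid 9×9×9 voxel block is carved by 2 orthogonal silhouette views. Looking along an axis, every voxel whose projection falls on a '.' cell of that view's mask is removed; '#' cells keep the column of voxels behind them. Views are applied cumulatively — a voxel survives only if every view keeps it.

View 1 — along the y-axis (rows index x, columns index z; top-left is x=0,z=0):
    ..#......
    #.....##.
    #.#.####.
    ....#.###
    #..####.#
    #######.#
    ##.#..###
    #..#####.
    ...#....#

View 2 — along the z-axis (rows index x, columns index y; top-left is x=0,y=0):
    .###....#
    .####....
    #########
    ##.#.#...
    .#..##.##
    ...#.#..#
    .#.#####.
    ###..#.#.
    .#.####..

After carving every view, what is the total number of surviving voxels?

voxel count = 216

before carving: 729 voxels (9×9×9)
after view 1 [y-axis, 42 of 81 cells solid] → remaining = 378
after view 2 [z-axis, 45 of 81 cells solid] → remaining = 216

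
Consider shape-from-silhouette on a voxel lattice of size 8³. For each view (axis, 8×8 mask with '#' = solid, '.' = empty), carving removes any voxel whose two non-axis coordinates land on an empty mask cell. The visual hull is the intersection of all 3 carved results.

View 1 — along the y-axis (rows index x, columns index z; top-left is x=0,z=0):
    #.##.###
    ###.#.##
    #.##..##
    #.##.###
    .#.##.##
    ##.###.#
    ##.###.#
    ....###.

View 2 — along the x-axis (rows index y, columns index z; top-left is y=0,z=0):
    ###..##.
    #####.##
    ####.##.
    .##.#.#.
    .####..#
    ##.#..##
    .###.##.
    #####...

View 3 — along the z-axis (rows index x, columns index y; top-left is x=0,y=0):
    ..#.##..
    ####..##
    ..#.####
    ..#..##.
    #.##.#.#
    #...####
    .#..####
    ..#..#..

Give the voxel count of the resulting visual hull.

start: 8×8×8 = 512 voxels
after view 1 [y-axis, 43 of 64 cells solid] → remaining = 344
after view 2 [x-axis, 42 of 64 cells solid] → remaining = 218
after view 3 [z-axis, 34 of 64 cells solid] → remaining = 123

|visual hull| = 123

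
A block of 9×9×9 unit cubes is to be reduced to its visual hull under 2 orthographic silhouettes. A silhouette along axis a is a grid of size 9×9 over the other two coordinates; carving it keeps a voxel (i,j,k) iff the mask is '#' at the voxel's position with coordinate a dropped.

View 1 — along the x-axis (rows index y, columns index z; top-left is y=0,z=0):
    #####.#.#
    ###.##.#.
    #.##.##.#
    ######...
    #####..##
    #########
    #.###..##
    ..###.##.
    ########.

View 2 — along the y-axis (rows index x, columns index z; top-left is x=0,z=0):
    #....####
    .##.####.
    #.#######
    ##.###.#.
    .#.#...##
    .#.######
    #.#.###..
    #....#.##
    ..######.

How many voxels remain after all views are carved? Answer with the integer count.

331 voxels

full grid |V| = 729
step 1: project along x, AND mask (60/81) → |grid| = 540
step 2: project along y, AND mask (51/81) → |grid| = 331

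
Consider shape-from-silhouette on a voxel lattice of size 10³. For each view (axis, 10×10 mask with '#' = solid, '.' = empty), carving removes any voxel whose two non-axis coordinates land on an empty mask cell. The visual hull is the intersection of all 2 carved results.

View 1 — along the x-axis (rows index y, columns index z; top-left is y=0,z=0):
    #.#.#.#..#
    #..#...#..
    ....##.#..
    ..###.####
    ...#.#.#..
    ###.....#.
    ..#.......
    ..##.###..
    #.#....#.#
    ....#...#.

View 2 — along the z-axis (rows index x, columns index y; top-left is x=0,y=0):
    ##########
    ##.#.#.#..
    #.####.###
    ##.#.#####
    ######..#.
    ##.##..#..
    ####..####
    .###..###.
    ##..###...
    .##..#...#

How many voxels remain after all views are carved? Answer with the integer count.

258 voxels

start: 10×10×10 = 1000 voxels
after view 1 [x-axis, 37 of 100 cells solid] → remaining = 370
after view 2 [z-axis, 66 of 100 cells solid] → remaining = 258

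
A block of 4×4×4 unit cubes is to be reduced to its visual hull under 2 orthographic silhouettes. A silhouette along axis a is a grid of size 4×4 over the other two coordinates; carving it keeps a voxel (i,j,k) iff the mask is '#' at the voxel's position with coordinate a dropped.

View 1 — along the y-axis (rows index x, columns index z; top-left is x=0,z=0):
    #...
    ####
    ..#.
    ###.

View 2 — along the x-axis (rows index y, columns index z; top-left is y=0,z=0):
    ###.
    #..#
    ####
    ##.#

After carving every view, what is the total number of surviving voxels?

before carving: 64 voxels (4×4×4)
carve view 1 (along y, XZ-mask fill 9/16): 36 voxels remain
carve view 2 (along x, YZ-mask fill 12/16): 27 voxels remain

|visual hull| = 27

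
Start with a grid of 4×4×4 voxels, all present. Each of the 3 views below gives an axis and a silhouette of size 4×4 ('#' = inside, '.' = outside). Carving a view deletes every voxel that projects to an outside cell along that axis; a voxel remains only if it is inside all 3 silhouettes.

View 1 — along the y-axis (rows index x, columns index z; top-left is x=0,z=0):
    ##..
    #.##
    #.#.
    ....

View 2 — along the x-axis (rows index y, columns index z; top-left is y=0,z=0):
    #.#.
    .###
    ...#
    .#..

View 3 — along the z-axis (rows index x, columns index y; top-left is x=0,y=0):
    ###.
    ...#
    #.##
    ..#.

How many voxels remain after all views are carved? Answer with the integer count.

before carving: 64 voxels (4×4×4)
after view 1 [y-axis, 7 of 16 cells solid] → remaining = 28
after view 2 [x-axis, 7 of 16 cells solid] → remaining = 11
after view 3 [z-axis, 8 of 16 cells solid] → remaining = 4

voxel count = 4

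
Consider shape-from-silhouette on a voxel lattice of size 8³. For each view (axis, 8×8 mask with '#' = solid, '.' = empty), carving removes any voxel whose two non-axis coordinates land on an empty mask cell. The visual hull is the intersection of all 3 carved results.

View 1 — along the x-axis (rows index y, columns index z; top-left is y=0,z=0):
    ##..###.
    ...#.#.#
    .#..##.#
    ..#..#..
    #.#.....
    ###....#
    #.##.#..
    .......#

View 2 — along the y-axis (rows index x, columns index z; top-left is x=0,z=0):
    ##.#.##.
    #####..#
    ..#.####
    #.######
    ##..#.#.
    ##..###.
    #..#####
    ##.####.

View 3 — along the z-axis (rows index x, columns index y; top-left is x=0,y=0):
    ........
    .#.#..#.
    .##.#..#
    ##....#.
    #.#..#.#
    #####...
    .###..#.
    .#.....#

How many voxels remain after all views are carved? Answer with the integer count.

before carving: 512 voxels (8×8×8)
carve view 1 (along x, YZ-mask fill 25/64): 200 voxels remain
carve view 2 (along y, XZ-mask fill 44/64): 132 voxels remain
carve view 3 (along z, XY-mask fill 25/64): 55 voxels remain

|visual hull| = 55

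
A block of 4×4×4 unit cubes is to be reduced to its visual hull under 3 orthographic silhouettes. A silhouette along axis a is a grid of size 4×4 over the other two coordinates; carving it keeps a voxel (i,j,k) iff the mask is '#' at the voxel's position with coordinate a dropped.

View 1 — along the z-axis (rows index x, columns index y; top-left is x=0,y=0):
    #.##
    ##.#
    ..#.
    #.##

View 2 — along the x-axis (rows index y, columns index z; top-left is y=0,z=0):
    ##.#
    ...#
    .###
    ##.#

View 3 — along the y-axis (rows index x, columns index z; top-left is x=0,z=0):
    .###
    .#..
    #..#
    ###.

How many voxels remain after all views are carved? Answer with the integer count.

voxel count = 16

full grid |V| = 64
after view 1 [z-axis, 10 of 16 cells solid] → remaining = 40
after view 2 [x-axis, 10 of 16 cells solid] → remaining = 28
after view 3 [y-axis, 9 of 16 cells solid] → remaining = 16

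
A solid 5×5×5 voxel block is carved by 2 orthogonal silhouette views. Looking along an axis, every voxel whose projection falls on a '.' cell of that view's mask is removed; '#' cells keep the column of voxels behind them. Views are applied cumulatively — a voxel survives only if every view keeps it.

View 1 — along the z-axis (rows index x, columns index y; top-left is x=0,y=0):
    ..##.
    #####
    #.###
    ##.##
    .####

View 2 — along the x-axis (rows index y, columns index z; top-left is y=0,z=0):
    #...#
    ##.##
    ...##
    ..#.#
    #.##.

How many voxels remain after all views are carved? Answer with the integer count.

start: 5×5×5 = 125 voxels
step 1: project along z, AND mask (19/25) → |grid| = 95
step 2: project along x, AND mask (13/25) → |grid| = 48

voxel count = 48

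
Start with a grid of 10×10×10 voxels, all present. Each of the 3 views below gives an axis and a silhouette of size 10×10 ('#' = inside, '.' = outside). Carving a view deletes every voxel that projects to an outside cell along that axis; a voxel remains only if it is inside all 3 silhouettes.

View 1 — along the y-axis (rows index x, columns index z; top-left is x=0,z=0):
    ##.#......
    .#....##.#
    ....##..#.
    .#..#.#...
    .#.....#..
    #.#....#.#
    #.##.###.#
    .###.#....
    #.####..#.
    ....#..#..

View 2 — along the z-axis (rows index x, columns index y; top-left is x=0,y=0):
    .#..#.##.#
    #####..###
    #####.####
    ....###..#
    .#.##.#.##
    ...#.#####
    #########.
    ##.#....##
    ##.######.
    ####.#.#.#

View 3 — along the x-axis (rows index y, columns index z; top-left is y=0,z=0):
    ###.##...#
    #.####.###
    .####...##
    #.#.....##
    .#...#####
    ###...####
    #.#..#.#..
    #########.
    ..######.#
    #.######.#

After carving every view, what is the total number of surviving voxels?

remaining voxels: 173

start: 10×10×10 = 1000 voxels
step 1: project along y, AND mask (38/100) → |grid| = 380
step 2: project along z, AND mask (67/100) → |grid| = 267
step 3: project along x, AND mask (65/100) → |grid| = 173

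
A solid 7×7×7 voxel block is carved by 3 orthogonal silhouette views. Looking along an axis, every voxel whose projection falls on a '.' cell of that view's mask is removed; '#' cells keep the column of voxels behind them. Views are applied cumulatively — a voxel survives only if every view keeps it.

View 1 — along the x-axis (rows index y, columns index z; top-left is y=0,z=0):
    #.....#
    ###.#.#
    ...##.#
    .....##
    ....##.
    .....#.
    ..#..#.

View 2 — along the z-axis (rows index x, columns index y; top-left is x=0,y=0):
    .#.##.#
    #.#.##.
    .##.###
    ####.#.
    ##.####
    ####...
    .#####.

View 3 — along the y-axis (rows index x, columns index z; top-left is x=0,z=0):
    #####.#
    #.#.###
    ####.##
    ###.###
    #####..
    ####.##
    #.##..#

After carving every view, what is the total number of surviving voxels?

initial block: 7^3 = 343
carve view 1 (along x, YZ-mask fill 17/49): 119 voxels remain
carve view 2 (along z, XY-mask fill 33/49): 84 voxels remain
carve view 3 (along y, XZ-mask fill 38/49): 60 voxels remain

60 voxels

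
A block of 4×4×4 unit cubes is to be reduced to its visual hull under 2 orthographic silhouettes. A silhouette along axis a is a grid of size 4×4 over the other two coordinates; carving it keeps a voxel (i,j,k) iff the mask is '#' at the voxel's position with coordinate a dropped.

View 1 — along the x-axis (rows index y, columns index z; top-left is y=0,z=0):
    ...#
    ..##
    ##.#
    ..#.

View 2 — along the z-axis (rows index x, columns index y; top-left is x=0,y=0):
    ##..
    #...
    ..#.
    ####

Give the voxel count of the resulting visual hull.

before carving: 64 voxels (4×4×4)
[1] x-view keeps 7 columns → grid now 28
[2] z-view keeps 8 columns → grid now 14

|visual hull| = 14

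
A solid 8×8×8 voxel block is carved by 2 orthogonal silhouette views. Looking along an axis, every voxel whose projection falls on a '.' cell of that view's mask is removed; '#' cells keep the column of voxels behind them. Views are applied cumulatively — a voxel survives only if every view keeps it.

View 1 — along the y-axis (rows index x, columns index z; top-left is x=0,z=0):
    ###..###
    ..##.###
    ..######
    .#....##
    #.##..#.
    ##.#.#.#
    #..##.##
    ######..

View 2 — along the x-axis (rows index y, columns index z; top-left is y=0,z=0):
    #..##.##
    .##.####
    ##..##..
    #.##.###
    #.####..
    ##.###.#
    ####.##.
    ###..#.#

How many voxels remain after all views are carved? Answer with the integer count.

start: 8×8×8 = 512 voxels
carve view 1 (along y, XZ-mask fill 40/64): 320 voxels remain
carve view 2 (along x, YZ-mask fill 43/64): 214 voxels remain

voxel count = 214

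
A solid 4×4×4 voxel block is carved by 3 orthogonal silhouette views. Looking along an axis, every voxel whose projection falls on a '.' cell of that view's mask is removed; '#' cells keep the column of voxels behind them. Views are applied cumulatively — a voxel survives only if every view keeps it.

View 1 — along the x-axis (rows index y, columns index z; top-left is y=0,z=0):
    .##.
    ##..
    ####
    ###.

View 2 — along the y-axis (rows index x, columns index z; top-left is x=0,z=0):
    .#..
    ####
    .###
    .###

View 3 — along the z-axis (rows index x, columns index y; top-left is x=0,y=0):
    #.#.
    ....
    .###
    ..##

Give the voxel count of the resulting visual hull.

13 voxels

before carving: 64 voxels (4×4×4)
[1] x-view keeps 11 columns → grid now 44
[2] y-view keeps 11 columns → grid now 31
[3] z-view keeps 7 columns → grid now 13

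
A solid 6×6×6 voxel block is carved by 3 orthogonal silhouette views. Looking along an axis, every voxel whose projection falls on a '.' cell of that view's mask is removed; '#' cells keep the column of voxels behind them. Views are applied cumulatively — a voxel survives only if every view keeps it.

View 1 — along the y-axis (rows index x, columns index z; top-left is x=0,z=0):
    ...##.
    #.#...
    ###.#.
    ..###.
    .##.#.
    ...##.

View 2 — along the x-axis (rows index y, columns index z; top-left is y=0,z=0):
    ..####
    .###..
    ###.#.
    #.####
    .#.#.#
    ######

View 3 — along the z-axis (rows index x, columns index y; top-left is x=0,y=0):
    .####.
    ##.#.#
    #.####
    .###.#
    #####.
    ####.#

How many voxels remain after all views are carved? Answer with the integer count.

before carving: 216 voxels (6×6×6)
V1 y: intersect with XZ mask (16 set) -- 96 left
V2 x: intersect with YZ mask (25 set) -- 69 left
V3 z: intersect with XY mask (27 set) -- 53 left

voxel count = 53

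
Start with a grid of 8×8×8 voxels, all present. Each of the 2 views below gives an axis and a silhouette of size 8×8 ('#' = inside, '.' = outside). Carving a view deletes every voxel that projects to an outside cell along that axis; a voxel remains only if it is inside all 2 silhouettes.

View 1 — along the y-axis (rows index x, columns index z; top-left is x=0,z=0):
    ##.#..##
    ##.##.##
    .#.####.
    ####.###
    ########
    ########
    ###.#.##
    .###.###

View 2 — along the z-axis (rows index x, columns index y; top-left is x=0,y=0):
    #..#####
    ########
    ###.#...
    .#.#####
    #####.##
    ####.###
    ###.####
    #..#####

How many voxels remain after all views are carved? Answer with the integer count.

330 voxels

before carving: 512 voxels (8×8×8)
V1 y: intersect with XZ mask (51 set) -- 408 left
V2 z: intersect with XY mask (51 set) -- 330 left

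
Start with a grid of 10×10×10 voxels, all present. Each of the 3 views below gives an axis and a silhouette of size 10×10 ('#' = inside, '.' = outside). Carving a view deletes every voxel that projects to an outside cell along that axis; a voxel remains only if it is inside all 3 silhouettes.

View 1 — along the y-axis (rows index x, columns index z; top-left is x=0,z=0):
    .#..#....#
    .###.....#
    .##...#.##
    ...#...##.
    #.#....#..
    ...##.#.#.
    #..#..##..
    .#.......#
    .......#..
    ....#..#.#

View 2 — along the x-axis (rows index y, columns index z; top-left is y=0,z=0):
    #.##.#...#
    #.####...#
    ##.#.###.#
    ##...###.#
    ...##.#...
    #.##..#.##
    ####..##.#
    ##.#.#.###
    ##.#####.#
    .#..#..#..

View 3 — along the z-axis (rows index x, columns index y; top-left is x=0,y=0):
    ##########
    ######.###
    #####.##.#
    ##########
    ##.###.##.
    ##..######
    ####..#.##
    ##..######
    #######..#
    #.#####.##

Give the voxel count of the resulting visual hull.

start: 10×10×10 = 1000 voxels
  1. axis=1 (XZ plane), |mask|=32  ⇒  voxels=320
  2. axis=0 (YZ plane), |mask|=58  ⇒  voxels=190
  3. axis=2 (XY plane), |mask|=83  ⇒  voxels=152

voxel count = 152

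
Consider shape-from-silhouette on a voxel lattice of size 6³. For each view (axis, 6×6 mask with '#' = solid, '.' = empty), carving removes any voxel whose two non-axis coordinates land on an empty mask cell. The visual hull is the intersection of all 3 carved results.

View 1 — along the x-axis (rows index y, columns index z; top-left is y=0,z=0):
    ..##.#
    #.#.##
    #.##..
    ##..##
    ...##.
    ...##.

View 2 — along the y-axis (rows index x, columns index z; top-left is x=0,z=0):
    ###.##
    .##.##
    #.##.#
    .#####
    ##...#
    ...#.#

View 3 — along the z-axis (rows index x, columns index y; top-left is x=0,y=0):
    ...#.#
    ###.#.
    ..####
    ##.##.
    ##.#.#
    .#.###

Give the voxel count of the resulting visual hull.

initial block: 6^3 = 216
step 1: project along x, AND mask (18/36) → |grid| = 108
step 2: project along y, AND mask (23/36) → |grid| = 67
step 3: project along z, AND mask (22/36) → |grid| = 40

40 voxels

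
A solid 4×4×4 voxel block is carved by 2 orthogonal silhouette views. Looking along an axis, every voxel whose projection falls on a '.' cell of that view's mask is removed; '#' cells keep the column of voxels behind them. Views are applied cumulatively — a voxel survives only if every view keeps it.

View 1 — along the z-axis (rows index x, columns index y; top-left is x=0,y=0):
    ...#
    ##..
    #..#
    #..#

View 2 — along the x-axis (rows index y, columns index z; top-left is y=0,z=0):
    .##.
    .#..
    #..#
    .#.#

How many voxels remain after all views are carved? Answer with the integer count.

initial block: 4^3 = 64
V1 z: intersect with XY mask (7 set) -- 28 left
V2 x: intersect with YZ mask (7 set) -- 13 left

voxel count = 13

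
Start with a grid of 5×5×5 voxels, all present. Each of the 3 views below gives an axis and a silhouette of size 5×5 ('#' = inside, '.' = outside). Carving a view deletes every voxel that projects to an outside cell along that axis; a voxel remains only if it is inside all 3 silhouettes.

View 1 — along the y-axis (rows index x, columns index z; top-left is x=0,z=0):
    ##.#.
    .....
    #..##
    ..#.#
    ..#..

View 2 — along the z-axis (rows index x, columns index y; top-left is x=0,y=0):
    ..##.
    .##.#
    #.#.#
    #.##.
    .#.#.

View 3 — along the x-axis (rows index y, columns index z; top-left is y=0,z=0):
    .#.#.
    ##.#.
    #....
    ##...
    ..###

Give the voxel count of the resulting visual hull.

|visual hull| = 7

before carving: 125 voxels (5×5×5)
  1. axis=1 (XZ plane), |mask|=9  ⇒  voxels=45
  2. axis=2 (XY plane), |mask|=13  ⇒  voxels=23
  3. axis=0 (YZ plane), |mask|=11  ⇒  voxels=7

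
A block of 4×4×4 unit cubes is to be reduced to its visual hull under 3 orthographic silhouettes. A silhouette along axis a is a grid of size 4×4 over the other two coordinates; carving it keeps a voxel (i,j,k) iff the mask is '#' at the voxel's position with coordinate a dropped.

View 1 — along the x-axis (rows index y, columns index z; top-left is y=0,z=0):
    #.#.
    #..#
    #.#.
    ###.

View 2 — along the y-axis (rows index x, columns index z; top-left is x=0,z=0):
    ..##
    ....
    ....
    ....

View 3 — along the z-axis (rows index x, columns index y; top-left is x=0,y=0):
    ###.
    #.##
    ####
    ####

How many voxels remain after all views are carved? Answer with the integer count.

start: 4×4×4 = 64 voxels
V1 x: intersect with YZ mask (9 set) -- 36 left
V2 y: intersect with XZ mask (2 set) -- 4 left
V3 z: intersect with XY mask (14 set) -- 3 left

|visual hull| = 3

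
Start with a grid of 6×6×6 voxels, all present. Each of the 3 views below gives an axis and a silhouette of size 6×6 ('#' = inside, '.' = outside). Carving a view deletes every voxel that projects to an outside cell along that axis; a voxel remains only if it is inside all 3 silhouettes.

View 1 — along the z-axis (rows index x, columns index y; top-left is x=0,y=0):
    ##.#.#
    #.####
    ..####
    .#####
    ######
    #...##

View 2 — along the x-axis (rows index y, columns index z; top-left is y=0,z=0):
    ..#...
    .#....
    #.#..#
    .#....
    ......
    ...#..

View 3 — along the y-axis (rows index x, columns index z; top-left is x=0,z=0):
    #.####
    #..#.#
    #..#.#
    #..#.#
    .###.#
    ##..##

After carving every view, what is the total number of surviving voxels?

before carving: 216 voxels (6×6×6)
V1 z: intersect with XY mask (27 set) -- 162 left
V2 x: intersect with YZ mask (7 set) -- 30 left
V3 y: intersect with XZ mask (22 set) -- 17 left

|visual hull| = 17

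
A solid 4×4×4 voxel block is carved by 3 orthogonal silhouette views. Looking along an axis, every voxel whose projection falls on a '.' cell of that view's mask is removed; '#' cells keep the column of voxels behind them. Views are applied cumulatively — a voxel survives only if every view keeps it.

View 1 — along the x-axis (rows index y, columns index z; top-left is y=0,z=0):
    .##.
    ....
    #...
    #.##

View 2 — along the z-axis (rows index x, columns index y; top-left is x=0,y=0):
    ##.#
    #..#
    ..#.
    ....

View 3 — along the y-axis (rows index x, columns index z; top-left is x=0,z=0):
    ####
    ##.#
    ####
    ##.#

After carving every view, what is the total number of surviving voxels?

9 voxels

start: 4×4×4 = 64 voxels
  1. axis=0 (YZ plane), |mask|=6  ⇒  voxels=24
  2. axis=2 (XY plane), |mask|=6  ⇒  voxels=11
  3. axis=1 (XZ plane), |mask|=14  ⇒  voxels=9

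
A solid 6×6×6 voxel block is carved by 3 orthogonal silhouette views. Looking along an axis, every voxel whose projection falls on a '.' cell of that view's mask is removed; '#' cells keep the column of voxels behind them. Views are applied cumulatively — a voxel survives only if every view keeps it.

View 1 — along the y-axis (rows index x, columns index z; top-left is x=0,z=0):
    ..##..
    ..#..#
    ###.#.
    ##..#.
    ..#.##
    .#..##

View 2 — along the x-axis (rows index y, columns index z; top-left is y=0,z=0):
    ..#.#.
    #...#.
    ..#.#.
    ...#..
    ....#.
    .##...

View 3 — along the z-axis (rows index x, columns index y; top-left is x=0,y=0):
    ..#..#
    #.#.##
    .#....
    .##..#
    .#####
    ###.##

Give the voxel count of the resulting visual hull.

initial block: 6^3 = 216
carve view 1 (along y, XZ-mask fill 17/36): 102 voxels remain
carve view 2 (along x, YZ-mask fill 10/36): 34 voxels remain
carve view 3 (along z, XY-mask fill 20/36): 21 voxels remain

voxel count = 21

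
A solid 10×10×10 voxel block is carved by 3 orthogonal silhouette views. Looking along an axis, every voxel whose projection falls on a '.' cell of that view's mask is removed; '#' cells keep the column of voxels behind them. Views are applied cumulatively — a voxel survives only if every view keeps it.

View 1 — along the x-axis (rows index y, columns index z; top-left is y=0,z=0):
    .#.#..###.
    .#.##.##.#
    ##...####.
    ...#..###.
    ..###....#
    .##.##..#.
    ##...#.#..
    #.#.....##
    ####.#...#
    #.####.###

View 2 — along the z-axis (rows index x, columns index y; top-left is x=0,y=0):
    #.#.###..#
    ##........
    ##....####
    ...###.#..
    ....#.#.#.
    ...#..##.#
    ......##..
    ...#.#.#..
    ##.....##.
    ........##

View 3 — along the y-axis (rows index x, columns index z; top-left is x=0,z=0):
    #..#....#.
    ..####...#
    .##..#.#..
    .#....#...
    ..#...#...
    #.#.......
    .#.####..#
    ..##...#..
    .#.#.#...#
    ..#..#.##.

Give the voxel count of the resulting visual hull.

60 voxels

before carving: 1000 voxels (10×10×10)
after view 1 [x-axis, 52 of 100 cells solid] → remaining = 520
after view 2 [z-axis, 36 of 100 cells solid] → remaining = 183
after view 3 [y-axis, 35 of 100 cells solid] → remaining = 60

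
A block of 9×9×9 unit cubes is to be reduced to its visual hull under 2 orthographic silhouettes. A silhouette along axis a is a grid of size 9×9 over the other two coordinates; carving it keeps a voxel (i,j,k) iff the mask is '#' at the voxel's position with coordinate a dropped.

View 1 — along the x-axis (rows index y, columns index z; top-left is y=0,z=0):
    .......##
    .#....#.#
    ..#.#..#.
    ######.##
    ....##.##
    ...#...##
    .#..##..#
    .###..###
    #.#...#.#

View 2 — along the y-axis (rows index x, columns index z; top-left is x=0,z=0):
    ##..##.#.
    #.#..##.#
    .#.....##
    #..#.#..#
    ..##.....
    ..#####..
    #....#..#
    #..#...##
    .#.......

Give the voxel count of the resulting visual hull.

initial block: 9^3 = 729
step 1: project along x, AND mask (37/81) → |grid| = 333
step 2: project along y, AND mask (32/81) → |grid| = 133

|visual hull| = 133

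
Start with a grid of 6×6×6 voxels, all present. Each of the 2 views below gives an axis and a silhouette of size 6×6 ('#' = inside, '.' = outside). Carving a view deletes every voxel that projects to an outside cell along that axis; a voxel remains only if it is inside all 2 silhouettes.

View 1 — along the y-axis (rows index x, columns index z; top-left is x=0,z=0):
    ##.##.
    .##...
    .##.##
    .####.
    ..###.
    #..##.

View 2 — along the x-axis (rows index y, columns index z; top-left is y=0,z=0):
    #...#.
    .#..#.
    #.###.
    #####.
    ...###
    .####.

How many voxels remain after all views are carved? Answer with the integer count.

|visual hull| = 77

initial block: 6^3 = 216
step 1: project along y, AND mask (20/36) → |grid| = 120
step 2: project along x, AND mask (20/36) → |grid| = 77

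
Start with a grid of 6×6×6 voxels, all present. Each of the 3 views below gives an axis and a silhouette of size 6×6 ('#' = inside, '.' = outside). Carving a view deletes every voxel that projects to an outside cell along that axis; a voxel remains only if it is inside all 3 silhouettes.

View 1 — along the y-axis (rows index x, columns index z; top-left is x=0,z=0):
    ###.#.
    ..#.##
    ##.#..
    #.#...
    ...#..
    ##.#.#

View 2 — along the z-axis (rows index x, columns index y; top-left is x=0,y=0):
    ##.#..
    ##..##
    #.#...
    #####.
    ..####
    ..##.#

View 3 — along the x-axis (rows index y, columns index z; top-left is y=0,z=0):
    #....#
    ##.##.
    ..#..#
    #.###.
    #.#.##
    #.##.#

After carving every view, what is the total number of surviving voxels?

start: 6×6×6 = 216 voxels
[1] y-view keeps 17 columns → grid now 102
[2] z-view keeps 21 columns → grid now 56
[3] x-view keeps 20 columns → grid now 30

remaining voxels: 30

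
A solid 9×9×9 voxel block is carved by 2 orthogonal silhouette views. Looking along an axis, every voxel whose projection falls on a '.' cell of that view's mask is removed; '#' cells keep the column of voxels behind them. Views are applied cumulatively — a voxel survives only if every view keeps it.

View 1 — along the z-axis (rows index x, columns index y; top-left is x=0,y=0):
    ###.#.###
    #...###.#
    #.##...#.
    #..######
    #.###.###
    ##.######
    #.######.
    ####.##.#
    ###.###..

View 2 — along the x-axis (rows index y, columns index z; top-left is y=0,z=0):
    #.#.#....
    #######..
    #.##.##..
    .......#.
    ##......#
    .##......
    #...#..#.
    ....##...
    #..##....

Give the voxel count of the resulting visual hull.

start: 9×9×9 = 729 voxels
carve view 1 (along z, XY-mask fill 58/81): 522 voxels remain
carve view 2 (along x, YZ-mask fill 29/81): 178 voxels remain

remaining voxels: 178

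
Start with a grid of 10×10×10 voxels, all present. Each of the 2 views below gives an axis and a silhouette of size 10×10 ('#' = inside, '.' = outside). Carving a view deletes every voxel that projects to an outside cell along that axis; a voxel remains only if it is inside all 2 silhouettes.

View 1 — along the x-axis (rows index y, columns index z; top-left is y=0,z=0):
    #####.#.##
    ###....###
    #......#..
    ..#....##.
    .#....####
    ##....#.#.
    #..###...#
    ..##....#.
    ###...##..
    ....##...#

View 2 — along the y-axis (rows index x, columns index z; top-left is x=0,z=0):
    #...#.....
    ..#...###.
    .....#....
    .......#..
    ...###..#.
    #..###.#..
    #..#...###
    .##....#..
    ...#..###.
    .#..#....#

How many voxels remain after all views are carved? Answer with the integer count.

|visual hull| = 140

initial block: 10^3 = 1000
[1] x-view keeps 44 columns → grid now 440
[2] y-view keeps 32 columns → grid now 140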